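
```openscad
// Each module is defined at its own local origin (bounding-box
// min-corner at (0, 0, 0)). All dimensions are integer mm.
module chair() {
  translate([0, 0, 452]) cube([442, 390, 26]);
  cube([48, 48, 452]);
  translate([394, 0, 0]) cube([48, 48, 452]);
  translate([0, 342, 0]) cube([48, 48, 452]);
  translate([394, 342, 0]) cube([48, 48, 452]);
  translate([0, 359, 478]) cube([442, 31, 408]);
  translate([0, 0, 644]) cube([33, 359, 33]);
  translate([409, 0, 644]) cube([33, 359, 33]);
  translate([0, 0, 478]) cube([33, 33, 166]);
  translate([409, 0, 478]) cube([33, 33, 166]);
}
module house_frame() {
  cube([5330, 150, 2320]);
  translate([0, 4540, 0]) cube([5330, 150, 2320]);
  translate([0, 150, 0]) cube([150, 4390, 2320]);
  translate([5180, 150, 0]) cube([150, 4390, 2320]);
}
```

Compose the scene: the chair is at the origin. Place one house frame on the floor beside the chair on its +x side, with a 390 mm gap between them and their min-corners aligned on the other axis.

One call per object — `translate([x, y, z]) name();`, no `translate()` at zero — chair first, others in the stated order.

chair();
translate([832, 0, 0]) house_frame();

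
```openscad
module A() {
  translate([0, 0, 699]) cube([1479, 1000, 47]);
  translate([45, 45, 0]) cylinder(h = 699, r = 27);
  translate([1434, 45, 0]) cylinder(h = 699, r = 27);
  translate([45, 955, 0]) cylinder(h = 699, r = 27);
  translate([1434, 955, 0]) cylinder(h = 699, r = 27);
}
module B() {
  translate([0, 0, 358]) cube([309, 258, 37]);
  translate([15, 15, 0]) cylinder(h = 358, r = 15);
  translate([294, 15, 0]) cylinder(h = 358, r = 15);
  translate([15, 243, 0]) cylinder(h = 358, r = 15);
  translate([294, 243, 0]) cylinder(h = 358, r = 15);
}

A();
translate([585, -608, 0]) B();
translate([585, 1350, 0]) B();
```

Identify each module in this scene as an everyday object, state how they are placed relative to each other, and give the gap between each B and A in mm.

Each stool's nearest face is 350 mm from the table's bounding box.

A is a table. B is a stool. Two stools sit around the table at the −y, +y sides. The gap between each stool and the table is 350 mm.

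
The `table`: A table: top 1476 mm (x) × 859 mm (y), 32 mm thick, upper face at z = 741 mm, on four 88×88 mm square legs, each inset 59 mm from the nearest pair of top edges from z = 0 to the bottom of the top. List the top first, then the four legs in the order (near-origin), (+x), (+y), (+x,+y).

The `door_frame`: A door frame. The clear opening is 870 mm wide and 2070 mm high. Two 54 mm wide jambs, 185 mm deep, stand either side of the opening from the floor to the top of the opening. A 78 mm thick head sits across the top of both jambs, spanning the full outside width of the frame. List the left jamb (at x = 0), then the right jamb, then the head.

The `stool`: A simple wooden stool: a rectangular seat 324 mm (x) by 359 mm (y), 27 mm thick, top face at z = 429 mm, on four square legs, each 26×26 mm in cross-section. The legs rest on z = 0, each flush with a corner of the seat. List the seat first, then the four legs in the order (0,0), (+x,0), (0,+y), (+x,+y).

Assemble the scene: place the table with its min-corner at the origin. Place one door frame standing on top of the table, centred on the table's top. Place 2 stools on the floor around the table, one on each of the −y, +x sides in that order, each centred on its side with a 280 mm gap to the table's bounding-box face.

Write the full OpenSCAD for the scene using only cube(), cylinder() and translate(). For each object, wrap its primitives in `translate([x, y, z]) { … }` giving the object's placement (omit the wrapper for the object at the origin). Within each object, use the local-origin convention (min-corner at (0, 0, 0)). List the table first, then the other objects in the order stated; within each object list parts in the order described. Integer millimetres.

translate([0, 0, 709]) cube([1476, 859, 32]);
translate([59, 59, 0]) cube([88, 88, 709]);
translate([1329, 59, 0]) cube([88, 88, 709]);
translate([59, 712, 0]) cube([88, 88, 709]);
translate([1329, 712, 0]) cube([88, 88, 709]);
translate([249, 337, 741]) {
  cube([54, 185, 2070]);
  translate([924, 0, 0]) cube([54, 185, 2070]);
  translate([0, 0, 2070]) cube([978, 185, 78]);
}
translate([576, -639, 0]) {
  translate([0, 0, 402]) cube([324, 359, 27]);
  cube([26, 26, 402]);
  translate([298, 0, 0]) cube([26, 26, 402]);
  translate([0, 333, 0]) cube([26, 26, 402]);
  translate([298, 333, 0]) cube([26, 26, 402]);
}
translate([1756, 250, 0]) {
  translate([0, 0, 402]) cube([324, 359, 27]);
  cube([26, 26, 402]);
  translate([298, 0, 0]) cube([26, 26, 402]);
  translate([0, 333, 0]) cube([26, 26, 402]);
  translate([298, 333, 0]) cube([26, 26, 402]);
}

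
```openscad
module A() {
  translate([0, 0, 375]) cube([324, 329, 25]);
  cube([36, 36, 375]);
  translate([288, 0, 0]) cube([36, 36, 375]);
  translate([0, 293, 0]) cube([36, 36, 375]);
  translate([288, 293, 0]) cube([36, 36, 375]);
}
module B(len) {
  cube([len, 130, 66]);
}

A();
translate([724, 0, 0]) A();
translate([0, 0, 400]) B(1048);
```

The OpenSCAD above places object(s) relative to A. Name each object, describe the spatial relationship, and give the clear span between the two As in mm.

A is a stool. B is a beam. A beam spans the tops of two stools. The clear span between the two stools is 400 mm.

Second stool starts at x = 724; first ends at x = 324; clear span = 724 − 324 = 400 mm.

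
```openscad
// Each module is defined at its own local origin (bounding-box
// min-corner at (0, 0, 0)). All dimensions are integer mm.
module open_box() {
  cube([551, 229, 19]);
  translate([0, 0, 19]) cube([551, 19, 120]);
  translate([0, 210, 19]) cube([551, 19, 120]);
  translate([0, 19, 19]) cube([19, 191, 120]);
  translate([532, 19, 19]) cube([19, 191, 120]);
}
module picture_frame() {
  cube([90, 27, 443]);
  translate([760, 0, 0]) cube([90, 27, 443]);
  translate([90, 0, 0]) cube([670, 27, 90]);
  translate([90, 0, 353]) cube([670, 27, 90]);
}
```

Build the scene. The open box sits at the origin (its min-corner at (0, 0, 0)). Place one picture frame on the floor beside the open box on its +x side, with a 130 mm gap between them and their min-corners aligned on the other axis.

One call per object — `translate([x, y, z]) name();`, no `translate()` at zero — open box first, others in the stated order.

open_box();
translate([681, 0, 0]) picture_frame();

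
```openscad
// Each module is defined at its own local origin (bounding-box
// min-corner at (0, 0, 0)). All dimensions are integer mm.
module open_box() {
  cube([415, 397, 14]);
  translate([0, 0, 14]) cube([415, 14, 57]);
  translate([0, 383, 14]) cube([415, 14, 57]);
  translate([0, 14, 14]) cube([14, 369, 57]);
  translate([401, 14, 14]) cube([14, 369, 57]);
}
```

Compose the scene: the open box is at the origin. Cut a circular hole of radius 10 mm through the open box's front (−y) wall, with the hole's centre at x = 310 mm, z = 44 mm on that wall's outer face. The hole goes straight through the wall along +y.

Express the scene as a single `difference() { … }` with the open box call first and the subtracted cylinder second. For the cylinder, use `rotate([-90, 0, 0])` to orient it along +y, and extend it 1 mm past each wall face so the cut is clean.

difference() {
  open_box();
  translate([310, -1, 44]) rotate([-90, 0, 0]) cylinder(h = 16, r = 10);
}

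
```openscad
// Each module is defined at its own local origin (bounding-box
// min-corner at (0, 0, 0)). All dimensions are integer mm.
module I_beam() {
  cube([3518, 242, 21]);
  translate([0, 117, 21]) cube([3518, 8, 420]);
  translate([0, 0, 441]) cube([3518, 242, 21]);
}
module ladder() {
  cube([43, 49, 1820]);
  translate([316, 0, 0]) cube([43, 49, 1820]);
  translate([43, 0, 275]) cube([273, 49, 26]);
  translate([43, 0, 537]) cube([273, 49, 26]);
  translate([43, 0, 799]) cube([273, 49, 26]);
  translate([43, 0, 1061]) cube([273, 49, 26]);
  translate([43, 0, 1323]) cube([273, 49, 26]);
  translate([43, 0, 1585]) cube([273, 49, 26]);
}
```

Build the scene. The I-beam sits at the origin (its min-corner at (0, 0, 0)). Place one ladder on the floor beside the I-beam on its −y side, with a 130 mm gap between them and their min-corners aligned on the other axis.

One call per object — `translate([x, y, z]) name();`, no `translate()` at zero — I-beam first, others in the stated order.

I_beam();
translate([0, -179, 0]) ladder();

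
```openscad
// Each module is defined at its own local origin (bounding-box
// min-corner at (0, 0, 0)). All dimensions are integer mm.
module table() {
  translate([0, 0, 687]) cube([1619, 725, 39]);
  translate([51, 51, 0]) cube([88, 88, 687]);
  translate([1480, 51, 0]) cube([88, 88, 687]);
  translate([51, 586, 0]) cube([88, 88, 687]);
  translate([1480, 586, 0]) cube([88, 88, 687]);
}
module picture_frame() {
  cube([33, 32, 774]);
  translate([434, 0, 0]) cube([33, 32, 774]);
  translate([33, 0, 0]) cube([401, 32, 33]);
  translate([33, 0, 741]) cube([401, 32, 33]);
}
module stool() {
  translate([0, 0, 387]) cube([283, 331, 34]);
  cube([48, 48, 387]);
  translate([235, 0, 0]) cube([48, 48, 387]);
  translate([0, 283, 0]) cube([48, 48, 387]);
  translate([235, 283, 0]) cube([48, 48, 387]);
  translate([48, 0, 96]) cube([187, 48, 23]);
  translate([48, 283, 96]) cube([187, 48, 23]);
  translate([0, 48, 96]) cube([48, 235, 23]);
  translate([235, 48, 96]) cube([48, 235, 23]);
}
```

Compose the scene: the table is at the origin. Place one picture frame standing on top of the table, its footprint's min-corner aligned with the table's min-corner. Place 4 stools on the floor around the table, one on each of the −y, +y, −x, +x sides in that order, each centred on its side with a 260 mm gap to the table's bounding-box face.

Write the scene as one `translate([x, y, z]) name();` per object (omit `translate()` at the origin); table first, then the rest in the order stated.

table();
translate([0, 0, 726]) picture_frame();
translate([668, -591, 0]) stool();
translate([668, 985, 0]) stool();
translate([-543, 197, 0]) stool();
translate([1879, 197, 0]) stool();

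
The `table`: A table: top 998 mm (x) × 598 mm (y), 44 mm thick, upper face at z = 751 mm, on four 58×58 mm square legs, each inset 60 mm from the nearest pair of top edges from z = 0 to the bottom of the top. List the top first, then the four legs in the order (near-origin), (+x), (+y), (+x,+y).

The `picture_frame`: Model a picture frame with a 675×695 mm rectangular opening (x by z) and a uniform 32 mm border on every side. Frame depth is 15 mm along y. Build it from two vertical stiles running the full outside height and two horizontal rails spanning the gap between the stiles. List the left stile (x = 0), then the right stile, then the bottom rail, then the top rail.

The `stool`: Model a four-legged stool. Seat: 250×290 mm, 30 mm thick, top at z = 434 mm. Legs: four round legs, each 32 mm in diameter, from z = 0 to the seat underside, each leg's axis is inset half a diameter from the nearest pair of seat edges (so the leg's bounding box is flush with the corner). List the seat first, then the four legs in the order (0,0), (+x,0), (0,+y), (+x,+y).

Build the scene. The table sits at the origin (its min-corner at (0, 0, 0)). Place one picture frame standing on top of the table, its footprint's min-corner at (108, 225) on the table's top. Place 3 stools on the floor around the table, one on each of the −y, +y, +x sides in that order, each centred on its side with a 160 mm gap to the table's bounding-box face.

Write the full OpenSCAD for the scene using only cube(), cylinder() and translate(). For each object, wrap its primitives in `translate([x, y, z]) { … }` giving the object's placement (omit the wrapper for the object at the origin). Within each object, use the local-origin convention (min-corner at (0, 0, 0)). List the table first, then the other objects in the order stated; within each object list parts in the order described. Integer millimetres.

translate([0, 0, 707]) cube([998, 598, 44]);
translate([60, 60, 0]) cube([58, 58, 707]);
translate([880, 60, 0]) cube([58, 58, 707]);
translate([60, 480, 0]) cube([58, 58, 707]);
translate([880, 480, 0]) cube([58, 58, 707]);
translate([108, 225, 751]) {
  cube([32, 15, 759]);
  translate([707, 0, 0]) cube([32, 15, 759]);
  translate([32, 0, 0]) cube([675, 15, 32]);
  translate([32, 0, 727]) cube([675, 15, 32]);
}
translate([374, -450, 0]) {
  translate([0, 0, 404]) cube([250, 290, 30]);
  translate([16, 16, 0]) cylinder(h = 404, r = 16);
  translate([234, 16, 0]) cylinder(h = 404, r = 16);
  translate([16, 274, 0]) cylinder(h = 404, r = 16);
  translate([234, 274, 0]) cylinder(h = 404, r = 16);
}
translate([374, 758, 0]) {
  translate([0, 0, 404]) cube([250, 290, 30]);
  translate([16, 16, 0]) cylinder(h = 404, r = 16);
  translate([234, 16, 0]) cylinder(h = 404, r = 16);
  translate([16, 274, 0]) cylinder(h = 404, r = 16);
  translate([234, 274, 0]) cylinder(h = 404, r = 16);
}
translate([1158, 154, 0]) {
  translate([0, 0, 404]) cube([250, 290, 30]);
  translate([16, 16, 0]) cylinder(h = 404, r = 16);
  translate([234, 16, 0]) cylinder(h = 404, r = 16);
  translate([16, 274, 0]) cylinder(h = 404, r = 16);
  translate([234, 274, 0]) cylinder(h = 404, r = 16);
}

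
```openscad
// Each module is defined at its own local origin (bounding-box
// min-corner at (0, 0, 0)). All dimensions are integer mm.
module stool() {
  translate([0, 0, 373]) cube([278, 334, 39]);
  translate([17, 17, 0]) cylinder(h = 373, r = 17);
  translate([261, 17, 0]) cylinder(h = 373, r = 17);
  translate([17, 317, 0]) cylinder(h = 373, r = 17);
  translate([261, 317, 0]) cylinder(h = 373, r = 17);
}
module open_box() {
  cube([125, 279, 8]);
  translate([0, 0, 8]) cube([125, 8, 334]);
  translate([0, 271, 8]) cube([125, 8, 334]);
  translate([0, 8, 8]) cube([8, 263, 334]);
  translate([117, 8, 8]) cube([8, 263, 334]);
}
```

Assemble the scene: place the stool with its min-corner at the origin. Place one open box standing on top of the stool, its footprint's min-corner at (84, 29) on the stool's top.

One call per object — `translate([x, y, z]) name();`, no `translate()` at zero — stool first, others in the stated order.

stool();
translate([84, 29, 412]) open_box();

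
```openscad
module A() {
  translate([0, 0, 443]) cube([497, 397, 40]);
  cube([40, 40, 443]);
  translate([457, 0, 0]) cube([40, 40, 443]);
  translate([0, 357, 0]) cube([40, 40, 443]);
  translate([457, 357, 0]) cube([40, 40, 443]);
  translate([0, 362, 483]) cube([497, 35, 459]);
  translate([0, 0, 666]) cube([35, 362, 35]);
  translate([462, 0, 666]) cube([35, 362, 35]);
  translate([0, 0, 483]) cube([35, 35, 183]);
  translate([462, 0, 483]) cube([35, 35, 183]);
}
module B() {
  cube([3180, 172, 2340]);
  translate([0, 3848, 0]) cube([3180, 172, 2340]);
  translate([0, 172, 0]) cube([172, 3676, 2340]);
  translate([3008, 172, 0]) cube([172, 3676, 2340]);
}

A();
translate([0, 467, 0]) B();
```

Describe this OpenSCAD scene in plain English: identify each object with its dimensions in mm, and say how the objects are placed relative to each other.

A is a chair. The seat is a 497×397×40 mm slab with its top at z = 483 mm, on four 40×40 mm corner legs (flush with the seat edges, standing on z = 0). A flat backrest 35 mm thick, 459 mm tall, spans the full seat width and rises from the seat top along its +y edge, rear face flush with the rear of the seat. Two armrests of 35×35 mm section run along each side from the seat's front edge to the front of the backrest, top faces 218 mm above the seat top and outer faces flush with the seat's x-edges; a 35×35 mm post under the front of each armrest stands on the seat at the front corner.

B is the wall frame of a small rectangular building: four walls, each 2340 mm tall and 172 mm thick, enclosing a footprint 3180 mm (x) by 4020 mm (y) outside-to-outside, with no floor or roof. The front and back walls (the −y and +y sides) span the full width; the two side walls fit between them.

The house frame is on the floor beside the chair on its +y side.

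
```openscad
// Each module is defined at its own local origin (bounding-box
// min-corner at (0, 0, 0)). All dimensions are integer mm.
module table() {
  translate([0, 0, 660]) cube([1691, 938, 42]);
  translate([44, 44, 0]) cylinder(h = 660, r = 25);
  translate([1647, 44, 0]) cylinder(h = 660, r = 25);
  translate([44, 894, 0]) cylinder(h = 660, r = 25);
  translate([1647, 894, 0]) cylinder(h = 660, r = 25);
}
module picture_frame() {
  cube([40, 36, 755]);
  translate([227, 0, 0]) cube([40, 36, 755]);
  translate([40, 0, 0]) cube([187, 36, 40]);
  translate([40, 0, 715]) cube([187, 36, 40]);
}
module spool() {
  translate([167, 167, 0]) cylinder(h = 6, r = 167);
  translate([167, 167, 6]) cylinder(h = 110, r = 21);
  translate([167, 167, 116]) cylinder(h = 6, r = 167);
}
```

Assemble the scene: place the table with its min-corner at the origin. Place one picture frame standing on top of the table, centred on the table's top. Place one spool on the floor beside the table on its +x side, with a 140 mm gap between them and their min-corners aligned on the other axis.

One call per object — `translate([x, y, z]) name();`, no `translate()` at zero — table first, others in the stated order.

table();
translate([712, 451, 702]) picture_frame();
translate([1831, 0, 0]) spool();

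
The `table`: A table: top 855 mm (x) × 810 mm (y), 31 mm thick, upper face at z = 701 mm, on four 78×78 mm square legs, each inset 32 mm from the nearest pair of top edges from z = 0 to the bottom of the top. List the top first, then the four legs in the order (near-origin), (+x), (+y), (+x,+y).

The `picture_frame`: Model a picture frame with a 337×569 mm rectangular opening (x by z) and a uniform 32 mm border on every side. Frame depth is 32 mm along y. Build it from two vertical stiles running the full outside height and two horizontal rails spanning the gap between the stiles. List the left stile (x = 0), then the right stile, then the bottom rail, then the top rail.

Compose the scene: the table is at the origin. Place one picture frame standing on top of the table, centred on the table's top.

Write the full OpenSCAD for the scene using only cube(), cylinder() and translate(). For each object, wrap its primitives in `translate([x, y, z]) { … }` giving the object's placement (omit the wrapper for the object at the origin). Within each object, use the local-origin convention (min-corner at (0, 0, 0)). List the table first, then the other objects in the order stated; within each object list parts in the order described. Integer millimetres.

translate([0, 0, 670]) cube([855, 810, 31]);
translate([32, 32, 0]) cube([78, 78, 670]);
translate([745, 32, 0]) cube([78, 78, 670]);
translate([32, 700, 0]) cube([78, 78, 670]);
translate([745, 700, 0]) cube([78, 78, 670]);
translate([227, 389, 701]) {
  cube([32, 32, 633]);
  translate([369, 0, 0]) cube([32, 32, 633]);
  translate([32, 0, 0]) cube([337, 32, 32]);
  translate([32, 0, 601]) cube([337, 32, 32]);
}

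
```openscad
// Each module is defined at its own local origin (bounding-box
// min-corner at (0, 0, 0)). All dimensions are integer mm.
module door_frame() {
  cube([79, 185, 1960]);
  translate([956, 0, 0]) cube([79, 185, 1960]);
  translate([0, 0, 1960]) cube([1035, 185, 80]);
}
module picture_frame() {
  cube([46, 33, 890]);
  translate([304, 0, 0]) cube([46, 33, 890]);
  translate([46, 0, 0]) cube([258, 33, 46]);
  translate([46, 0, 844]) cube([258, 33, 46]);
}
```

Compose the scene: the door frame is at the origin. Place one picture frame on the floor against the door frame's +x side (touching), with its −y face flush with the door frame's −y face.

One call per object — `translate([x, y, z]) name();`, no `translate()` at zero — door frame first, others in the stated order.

door_frame();
translate([1035, 0, 0]) picture_frame();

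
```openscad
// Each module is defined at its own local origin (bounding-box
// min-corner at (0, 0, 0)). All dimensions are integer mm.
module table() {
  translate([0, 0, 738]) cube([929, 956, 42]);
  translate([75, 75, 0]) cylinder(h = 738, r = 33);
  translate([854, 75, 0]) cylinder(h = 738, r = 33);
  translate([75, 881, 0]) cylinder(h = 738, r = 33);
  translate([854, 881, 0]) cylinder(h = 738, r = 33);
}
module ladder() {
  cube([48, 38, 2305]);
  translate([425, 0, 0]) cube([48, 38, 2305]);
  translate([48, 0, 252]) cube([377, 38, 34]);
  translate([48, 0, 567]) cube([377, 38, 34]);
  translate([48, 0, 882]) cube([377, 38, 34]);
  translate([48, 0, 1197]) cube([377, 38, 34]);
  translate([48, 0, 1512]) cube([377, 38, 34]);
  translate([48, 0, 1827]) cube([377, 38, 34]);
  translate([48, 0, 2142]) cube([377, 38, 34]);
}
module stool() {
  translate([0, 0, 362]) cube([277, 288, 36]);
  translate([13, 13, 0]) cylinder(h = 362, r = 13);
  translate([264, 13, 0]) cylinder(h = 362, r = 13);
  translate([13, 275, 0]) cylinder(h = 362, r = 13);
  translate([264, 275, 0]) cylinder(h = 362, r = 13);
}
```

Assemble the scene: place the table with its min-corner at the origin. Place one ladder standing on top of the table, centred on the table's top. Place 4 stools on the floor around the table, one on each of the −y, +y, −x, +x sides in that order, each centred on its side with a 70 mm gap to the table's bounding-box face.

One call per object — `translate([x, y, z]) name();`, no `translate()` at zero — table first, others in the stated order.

table();
translate([228, 459, 780]) ladder();
translate([326, -358, 0]) stool();
translate([326, 1026, 0]) stool();
translate([-347, 334, 0]) stool();
translate([999, 334, 0]) stool();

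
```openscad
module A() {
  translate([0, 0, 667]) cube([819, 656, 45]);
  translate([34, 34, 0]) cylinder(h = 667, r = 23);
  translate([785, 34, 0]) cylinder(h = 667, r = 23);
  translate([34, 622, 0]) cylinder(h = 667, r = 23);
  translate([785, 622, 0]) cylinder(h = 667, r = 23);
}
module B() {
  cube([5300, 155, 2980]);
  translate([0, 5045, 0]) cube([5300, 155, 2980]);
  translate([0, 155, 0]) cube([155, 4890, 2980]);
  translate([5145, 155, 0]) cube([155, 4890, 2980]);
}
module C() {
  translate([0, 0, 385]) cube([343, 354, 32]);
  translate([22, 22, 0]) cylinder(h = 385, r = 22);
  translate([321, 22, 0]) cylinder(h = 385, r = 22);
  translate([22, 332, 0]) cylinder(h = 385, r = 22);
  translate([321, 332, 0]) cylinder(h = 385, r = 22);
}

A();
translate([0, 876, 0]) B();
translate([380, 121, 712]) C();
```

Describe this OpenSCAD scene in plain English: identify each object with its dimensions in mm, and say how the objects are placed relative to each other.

A is a table: top 819 mm (x) × 656 mm (y), 45 mm thick, upper face at z = 712 mm, on four round legs of 46 mm diameter, each leg's bounding box inset 11 mm from the nearest pair of top edges, running from z = 0 to the bottom of the top.

B is the wall frame of a small rectangular building: four walls, each 2980 mm tall and 155 mm thick, enclosing a footprint 5300 mm (x) by 5200 mm (y) outside-to-outside, with no floor or roof. The front and back walls (the −y and +y sides) span the full width; the two side walls fit between them.

C is a four-legged stool. The seat is a 343×354×32 mm slab whose top surface is at z = 417 mm; four round legs, each 44 mm in diameter, run from the floor (z = 0) to the underside of the seat, each leg's axis is inset half a diameter from the nearest pair of seat edges (so the leg's bounding box is flush with the corner).

The house frame is on the floor beside the table on its +y side. The stool is on top of the table.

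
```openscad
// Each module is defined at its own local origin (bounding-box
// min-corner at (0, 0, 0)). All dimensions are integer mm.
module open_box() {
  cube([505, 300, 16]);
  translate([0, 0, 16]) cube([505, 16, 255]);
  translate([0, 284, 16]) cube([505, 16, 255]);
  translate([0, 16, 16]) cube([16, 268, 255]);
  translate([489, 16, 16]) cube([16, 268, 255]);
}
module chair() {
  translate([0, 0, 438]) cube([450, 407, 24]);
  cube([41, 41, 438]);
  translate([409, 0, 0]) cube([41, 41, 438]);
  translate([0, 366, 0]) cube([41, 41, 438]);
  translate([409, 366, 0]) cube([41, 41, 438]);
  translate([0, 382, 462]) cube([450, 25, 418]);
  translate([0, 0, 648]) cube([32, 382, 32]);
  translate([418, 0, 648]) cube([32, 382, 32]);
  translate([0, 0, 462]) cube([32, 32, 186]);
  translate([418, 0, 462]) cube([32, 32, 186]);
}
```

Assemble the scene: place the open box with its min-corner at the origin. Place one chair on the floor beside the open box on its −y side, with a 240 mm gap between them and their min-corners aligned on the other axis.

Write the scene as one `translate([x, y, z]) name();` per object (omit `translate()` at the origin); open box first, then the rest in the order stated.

open_box();
translate([0, -647, 0]) chair();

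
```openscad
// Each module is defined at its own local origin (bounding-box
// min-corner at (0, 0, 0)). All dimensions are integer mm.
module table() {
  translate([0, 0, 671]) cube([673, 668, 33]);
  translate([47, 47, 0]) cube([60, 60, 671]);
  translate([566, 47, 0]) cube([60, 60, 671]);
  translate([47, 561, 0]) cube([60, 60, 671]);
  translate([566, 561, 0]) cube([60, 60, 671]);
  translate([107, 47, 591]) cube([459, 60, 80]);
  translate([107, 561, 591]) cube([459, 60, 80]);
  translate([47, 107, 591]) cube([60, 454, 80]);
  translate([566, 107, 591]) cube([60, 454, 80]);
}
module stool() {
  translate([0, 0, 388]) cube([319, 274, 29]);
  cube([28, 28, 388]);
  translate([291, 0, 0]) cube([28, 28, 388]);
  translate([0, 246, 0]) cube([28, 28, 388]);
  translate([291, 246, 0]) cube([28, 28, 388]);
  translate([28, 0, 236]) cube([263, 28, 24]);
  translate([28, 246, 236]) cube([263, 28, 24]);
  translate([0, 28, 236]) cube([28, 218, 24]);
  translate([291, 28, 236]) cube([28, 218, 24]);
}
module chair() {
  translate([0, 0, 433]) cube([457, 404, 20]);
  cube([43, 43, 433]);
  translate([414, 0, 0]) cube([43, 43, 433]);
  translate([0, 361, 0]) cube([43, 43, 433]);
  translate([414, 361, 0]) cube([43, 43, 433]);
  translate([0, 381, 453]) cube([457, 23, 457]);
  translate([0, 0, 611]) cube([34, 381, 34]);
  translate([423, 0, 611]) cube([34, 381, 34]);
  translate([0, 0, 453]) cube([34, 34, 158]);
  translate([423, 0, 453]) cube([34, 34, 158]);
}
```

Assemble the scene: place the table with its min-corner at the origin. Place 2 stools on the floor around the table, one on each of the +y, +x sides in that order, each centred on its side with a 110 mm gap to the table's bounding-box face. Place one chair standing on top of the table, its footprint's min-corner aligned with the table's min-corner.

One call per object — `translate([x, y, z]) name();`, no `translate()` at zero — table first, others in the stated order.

table();
translate([177, 778, 0]) stool();
translate([783, 197, 0]) stool();
translate([0, 0, 704]) chair();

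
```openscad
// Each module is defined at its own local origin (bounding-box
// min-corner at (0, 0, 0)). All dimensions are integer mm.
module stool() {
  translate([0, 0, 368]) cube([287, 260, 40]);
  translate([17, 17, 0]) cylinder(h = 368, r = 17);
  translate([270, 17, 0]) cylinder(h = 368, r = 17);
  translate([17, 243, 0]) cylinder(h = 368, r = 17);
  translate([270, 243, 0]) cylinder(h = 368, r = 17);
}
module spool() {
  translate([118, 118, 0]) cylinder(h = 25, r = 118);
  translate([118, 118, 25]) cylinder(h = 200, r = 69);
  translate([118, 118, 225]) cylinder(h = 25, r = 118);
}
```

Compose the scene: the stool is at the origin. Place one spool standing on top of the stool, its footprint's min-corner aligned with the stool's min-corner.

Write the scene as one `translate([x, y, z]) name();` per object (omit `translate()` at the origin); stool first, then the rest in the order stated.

stool();
translate([0, 0, 408]) spool();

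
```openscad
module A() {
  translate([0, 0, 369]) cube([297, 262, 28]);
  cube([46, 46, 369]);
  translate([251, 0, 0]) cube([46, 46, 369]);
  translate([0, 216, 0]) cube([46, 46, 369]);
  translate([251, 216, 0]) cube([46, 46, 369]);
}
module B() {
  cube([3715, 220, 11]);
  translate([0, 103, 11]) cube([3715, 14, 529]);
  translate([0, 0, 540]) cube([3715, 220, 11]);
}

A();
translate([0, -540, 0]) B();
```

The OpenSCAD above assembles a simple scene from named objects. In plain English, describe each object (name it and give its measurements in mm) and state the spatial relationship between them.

A is a simple wooden stool: a rectangular seat 297 mm (x) by 262 mm (y), 28 mm thick, top face at z = 397 mm, on four square legs, each 46×46 mm in cross-section. The legs rest on z = 0, each flush with a corner of the seat.

B is an I-beam lying along x, 3715 mm long. Overall section height 551 mm. Two flanges 220 mm wide (y) and 11 mm thick, one on the floor and one at the top; a web 14 mm thick runs between them, centred on the flange width.

The I-beam is on the floor beside the stool on its −y side.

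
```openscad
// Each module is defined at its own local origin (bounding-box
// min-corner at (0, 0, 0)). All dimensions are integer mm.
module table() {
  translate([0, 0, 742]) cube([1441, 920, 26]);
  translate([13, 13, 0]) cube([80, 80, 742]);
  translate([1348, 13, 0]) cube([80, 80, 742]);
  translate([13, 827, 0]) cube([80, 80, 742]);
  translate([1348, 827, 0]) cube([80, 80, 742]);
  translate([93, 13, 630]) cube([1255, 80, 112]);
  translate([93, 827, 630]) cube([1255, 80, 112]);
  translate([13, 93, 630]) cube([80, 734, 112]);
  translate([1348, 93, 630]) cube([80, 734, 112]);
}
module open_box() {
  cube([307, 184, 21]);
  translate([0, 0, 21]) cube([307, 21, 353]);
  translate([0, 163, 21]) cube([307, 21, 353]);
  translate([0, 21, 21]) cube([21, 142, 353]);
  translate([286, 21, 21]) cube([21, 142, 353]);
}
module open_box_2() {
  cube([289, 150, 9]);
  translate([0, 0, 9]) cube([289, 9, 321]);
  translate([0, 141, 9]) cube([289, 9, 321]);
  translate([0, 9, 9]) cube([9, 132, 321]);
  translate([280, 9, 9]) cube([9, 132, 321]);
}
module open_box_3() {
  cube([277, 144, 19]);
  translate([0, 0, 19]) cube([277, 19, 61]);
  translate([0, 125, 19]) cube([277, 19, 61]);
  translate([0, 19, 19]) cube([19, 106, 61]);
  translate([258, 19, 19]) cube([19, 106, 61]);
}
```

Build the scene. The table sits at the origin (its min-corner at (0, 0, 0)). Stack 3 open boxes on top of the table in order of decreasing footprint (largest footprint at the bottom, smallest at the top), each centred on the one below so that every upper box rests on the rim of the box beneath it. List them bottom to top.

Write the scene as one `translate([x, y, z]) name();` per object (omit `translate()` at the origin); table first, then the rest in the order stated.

table();
translate([567, 368, 768]) open_box();
translate([576, 385, 1142]) open_box_2();
translate([582, 388, 1472]) open_box_3();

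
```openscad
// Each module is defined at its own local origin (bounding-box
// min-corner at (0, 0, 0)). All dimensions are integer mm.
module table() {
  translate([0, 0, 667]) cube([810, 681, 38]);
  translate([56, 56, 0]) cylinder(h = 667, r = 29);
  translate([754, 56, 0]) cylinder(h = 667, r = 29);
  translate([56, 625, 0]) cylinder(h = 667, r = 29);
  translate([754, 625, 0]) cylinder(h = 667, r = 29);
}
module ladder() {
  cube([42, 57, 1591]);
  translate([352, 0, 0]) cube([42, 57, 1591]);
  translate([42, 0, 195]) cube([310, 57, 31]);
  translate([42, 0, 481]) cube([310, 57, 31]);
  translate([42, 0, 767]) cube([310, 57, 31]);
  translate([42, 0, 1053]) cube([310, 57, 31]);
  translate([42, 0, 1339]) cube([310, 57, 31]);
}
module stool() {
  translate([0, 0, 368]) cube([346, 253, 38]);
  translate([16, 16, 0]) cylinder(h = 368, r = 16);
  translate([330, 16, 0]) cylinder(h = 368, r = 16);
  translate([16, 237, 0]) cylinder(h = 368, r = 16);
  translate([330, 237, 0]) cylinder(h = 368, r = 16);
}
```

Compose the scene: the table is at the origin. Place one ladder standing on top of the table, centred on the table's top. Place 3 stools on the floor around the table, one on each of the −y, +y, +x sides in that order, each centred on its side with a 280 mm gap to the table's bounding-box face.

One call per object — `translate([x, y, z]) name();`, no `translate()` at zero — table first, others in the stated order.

table();
translate([208, 312, 705]) ladder();
translate([232, -533, 0]) stool();
translate([232, 961, 0]) stool();
translate([1090, 214, 0]) stool();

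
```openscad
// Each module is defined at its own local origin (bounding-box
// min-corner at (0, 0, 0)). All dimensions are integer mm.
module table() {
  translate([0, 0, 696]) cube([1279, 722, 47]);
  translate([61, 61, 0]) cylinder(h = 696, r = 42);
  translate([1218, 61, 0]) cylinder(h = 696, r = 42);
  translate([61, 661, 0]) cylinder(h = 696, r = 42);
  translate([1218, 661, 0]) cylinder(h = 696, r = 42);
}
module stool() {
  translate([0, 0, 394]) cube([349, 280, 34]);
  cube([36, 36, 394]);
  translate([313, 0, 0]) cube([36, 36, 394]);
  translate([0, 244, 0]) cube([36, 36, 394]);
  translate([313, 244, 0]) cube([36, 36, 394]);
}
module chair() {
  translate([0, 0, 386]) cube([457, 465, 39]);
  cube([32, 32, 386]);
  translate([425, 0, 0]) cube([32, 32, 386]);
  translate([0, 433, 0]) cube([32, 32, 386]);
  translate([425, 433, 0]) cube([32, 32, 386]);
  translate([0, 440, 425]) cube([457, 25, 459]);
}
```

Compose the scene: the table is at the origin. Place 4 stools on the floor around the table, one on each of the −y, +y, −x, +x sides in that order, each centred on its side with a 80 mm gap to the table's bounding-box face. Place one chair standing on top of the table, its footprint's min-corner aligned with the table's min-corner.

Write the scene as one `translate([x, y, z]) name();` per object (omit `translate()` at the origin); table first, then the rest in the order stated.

table();
translate([465, -360, 0]) stool();
translate([465, 802, 0]) stool();
translate([-429, 221, 0]) stool();
translate([1359, 221, 0]) stool();
translate([0, 0, 743]) chair();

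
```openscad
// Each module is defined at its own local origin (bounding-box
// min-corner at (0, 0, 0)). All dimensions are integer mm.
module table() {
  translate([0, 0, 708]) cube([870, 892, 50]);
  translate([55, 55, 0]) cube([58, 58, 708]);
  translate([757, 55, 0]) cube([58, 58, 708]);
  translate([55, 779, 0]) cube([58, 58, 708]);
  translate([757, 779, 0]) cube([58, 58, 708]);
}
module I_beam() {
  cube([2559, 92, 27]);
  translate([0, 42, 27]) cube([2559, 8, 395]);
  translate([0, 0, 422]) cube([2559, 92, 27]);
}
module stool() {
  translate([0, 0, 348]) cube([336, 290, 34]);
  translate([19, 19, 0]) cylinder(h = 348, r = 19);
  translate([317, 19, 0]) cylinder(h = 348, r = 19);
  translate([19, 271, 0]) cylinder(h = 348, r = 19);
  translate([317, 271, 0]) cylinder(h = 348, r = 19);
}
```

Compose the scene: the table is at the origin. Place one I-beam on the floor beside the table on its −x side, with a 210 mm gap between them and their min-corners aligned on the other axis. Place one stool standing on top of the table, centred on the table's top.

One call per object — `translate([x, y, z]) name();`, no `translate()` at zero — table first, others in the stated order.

table();
translate([-2769, 0, 0]) I_beam();
translate([267, 301, 758]) stool();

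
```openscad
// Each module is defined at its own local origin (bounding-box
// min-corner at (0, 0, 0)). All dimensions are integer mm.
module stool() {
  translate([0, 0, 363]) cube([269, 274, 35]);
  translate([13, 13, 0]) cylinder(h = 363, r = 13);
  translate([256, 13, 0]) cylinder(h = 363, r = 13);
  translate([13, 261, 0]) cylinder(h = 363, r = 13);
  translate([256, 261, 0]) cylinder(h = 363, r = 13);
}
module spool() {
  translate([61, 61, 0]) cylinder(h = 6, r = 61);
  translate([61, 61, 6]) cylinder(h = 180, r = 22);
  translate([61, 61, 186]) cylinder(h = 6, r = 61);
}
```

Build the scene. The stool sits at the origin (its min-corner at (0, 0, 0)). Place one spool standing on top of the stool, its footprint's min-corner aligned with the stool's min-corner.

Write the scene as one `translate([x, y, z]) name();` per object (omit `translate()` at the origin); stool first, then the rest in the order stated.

stool();
translate([0, 0, 398]) spool();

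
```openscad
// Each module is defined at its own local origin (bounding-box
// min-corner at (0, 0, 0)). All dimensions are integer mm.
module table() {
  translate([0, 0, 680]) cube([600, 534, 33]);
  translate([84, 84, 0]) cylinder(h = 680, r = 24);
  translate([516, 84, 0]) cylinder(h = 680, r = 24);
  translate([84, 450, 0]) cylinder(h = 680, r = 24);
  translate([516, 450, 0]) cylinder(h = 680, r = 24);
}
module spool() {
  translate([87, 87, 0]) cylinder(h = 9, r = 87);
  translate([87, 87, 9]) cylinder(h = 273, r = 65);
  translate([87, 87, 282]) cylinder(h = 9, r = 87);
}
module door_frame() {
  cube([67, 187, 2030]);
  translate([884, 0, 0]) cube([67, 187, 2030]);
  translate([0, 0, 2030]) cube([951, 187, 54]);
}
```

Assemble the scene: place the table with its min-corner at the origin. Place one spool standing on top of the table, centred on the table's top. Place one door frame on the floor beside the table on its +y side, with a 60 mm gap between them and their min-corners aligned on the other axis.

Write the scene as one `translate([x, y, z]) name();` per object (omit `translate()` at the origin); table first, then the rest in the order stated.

table();
translate([213, 180, 713]) spool();
translate([0, 594, 0]) door_frame();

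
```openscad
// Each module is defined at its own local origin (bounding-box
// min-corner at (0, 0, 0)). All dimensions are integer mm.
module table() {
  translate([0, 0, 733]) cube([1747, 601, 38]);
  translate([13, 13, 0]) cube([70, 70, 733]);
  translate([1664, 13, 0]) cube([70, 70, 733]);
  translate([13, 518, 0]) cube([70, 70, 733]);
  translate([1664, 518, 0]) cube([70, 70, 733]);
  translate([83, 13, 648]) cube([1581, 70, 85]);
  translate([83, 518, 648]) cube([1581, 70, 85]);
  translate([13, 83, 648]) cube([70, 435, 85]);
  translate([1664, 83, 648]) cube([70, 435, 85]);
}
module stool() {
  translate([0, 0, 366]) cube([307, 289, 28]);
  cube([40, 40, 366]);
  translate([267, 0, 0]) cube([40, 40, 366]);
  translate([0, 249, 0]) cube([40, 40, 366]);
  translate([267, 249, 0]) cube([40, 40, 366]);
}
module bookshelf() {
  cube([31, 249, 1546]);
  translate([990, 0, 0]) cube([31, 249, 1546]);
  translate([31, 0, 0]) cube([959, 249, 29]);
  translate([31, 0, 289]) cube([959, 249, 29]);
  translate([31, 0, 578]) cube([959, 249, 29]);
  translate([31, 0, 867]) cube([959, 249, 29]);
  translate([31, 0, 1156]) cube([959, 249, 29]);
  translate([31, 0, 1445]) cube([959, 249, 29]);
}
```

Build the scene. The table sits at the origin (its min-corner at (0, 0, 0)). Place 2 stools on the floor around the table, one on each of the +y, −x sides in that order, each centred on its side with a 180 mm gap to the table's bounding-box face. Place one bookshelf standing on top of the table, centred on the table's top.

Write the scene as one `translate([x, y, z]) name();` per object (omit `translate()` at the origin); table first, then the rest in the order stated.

table();
translate([720, 781, 0]) stool();
translate([-487, 156, 0]) stool();
translate([363, 176, 771]) bookshelf();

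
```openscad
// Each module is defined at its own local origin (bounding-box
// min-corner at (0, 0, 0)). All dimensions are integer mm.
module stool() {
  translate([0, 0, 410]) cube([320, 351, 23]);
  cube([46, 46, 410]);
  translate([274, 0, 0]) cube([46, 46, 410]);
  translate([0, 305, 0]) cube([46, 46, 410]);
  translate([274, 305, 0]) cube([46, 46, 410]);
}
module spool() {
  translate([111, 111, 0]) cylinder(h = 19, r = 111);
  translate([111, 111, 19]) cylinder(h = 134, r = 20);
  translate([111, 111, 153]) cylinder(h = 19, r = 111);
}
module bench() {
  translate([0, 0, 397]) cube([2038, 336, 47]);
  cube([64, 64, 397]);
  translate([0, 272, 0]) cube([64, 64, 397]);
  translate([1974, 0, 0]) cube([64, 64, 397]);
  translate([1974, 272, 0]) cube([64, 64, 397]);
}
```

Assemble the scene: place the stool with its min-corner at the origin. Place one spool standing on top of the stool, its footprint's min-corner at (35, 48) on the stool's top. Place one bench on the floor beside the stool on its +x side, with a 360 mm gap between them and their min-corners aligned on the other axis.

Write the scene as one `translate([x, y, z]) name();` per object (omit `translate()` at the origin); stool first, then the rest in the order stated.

stool();
translate([35, 48, 433]) spool();
translate([680, 0, 0]) bench();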